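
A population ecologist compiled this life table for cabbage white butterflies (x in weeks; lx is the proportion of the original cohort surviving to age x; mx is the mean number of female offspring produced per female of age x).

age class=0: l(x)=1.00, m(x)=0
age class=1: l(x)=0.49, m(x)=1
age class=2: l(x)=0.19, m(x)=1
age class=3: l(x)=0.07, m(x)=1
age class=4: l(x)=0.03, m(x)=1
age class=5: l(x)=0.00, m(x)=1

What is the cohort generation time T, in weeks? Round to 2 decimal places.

1.54

lx·mx: 0, 0.49, 0.19, 0.07, 0.03, 0 → R0 = 0.78
x·lx·mx: 0, 0.49, 0.38, 0.21, 0.12, 0 → Σ = 1.2
T = 1.2 / 0.78 = 1.538462… → 1.54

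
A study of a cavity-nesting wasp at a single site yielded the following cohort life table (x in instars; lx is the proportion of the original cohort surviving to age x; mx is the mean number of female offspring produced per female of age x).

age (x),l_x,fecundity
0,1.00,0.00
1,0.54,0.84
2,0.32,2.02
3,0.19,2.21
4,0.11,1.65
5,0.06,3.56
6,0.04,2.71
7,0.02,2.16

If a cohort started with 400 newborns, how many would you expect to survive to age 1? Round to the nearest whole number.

Expected survivors = N0 · l_1 = 400 × 0.54 = 216 → 216

216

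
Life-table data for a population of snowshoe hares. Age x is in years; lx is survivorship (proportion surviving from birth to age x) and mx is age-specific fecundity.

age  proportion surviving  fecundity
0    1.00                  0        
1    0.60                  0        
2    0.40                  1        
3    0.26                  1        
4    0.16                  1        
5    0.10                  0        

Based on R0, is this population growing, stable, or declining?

R0 = Σ lx·mx = 0 + 0 + 0.4 + 0.26 + 0.16 + 0 = 0.82
R0 < 1, so the population is declining.

declining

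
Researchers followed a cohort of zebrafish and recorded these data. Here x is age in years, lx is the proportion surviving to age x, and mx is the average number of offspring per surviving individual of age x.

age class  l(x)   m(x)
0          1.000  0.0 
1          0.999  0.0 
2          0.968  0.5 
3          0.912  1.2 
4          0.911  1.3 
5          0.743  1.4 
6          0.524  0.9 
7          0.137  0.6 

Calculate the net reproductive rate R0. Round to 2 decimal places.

4.36

lx·mx by age: 0, 0, 0.484, 1.0944, 1.1843, 1.0402, 0.4716, 0.0822
R0 = Σ lx·mx = 4.3567 → 4.36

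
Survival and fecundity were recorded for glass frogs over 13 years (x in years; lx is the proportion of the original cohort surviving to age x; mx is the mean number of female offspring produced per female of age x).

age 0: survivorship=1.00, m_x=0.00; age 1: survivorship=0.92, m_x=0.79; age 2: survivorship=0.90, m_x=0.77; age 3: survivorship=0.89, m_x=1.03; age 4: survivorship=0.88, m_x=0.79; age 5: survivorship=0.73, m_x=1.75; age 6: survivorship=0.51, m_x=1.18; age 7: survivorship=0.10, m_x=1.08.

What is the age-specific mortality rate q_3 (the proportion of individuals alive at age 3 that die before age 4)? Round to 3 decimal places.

0.011

q_3 = (l_3 − l_4) / l_3 = (0.89 − 0.88) / 0.89
     = 0.01 / 0.89 = 0.011236… → 0.011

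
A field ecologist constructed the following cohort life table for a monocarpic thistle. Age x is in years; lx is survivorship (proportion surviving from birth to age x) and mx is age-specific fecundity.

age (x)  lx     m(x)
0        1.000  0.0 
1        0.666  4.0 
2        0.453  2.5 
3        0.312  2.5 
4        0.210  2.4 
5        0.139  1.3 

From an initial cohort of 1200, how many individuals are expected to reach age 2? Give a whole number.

Expected survivors = N0 · l_2 = 1200 × 0.453 = 543.6 → 544

544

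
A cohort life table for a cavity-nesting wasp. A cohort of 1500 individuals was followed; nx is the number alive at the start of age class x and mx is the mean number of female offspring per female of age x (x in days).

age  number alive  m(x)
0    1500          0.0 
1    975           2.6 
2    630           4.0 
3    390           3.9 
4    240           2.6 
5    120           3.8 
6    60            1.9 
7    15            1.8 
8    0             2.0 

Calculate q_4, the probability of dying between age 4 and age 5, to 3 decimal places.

0.500

lx = nx/n0 = nx/1500: 1, 0.65, 0.42, 0.26, 0.16, 0.08, 0.04, 0.01, 0
q_4 = (l_4 − l_5) / l_4 = (0.16 − 0.08) / 0.16
     = 0.08 / 0.16 = 0.5 → 0.500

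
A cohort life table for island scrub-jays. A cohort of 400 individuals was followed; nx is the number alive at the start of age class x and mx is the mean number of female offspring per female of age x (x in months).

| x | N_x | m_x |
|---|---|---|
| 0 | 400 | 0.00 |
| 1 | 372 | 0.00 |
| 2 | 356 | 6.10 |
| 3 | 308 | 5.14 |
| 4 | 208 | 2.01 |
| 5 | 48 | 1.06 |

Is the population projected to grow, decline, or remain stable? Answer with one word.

growing

lx = nx/n0 = nx/400: 1, 0.93, 0.89, 0.77, 0.52, 0.12
R0 = Σ lx·mx = 0 + 0 + 5.429 + 3.9578 + 1.0452 + 0.1272 = 10.5592
R0 > 1, so the population is growing.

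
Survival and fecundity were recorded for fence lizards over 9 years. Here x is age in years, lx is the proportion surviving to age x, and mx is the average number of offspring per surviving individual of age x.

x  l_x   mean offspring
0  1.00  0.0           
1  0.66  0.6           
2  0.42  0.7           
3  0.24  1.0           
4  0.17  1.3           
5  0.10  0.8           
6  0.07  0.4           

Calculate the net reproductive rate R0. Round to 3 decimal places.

lx·mx by age: 0, 0.396, 0.294, 0.24, 0.221, 0.08, 0.028
R0 = Σ lx·mx = 1.259 → 1.259

1.259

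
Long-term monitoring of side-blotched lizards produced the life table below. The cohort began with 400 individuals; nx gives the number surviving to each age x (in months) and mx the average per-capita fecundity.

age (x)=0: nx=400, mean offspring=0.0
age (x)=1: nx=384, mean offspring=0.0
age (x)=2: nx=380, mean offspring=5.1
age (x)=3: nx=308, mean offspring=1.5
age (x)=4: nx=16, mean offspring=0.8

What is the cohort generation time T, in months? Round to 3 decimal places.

2.202

lx = nx/n0 = nx/400: 1, 0.96, 0.95, 0.77, 0.04
lx·mx: 0, 0, 4.845, 1.155, 0.032 → R0 = 6.032
x·lx·mx: 0, 0, 9.69, 3.465, 0.128 → Σ = 13.283
T = 13.283 / 6.032 = 2.202089… → 2.202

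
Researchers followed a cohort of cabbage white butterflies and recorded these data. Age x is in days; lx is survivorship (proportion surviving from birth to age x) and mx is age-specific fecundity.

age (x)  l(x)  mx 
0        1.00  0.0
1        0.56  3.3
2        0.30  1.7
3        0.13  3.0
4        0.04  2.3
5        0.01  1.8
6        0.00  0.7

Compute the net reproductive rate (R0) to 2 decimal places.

lx·mx by age: 0, 1.848, 0.51, 0.39, 0.092, 0.018, 0
R0 = Σ lx·mx = 2.858 → 2.86

2.86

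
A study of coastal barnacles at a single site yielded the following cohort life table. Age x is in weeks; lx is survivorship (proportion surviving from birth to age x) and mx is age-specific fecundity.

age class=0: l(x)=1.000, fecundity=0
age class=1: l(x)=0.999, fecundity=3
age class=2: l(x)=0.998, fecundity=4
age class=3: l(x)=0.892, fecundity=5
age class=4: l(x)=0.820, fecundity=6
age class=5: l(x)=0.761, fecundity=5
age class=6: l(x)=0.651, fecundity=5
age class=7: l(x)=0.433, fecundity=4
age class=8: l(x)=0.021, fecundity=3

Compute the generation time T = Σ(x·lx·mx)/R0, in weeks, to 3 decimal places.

lx·mx: 0, 2.997, 3.992, 4.46, 4.92, 3.805, 3.255, 1.732, 0.063 → R0 = 25.224
x·lx·mx: 0, 2.997, 7.984, 13.38, 19.68, 19.025, 19.53, 12.124, 0.504 → Σ = 95.224
T = 95.224 / 25.224 = 3.775135… → 3.775

3.775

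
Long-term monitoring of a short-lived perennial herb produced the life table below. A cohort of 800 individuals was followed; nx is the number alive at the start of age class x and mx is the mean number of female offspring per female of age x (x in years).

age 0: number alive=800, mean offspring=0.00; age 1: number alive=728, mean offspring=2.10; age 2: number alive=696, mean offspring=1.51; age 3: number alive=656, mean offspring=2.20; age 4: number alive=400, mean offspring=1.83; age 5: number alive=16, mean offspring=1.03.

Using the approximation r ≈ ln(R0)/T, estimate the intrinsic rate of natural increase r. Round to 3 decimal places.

lx = nx/n0 = nx/800: 1, 0.91, 0.87, 0.82, 0.5, 0.02
R0 = Σ lx·mx = 0 + 1.911 + 1.3137 + 1.804 + 0.915 + 0.0206 = 5.9643
Σ x·lx·mx = 13.7134; T = 13.7134/5.9643 = 2.29925…
r ≈ ln(R0)/T = ln(5.9643)/2.29925… = 0.77669… → 0.777

0.777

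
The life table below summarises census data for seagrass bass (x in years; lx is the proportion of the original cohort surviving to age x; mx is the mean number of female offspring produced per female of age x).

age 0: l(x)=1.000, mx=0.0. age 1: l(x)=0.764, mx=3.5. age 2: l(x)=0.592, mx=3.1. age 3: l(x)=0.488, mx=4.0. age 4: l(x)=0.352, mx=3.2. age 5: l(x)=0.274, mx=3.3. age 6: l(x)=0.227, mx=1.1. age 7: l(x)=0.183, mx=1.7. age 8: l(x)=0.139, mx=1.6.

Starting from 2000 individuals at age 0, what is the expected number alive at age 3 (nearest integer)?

976

Expected survivors = N0 · l_3 = 2000 × 0.488 = 976 → 976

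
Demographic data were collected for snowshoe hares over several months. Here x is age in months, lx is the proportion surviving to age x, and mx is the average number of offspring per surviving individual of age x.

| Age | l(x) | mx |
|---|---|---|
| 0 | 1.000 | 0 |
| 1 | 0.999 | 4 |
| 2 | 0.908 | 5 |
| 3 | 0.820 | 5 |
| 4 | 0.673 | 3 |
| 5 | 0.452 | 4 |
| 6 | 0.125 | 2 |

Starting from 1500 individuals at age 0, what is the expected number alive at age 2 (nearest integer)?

1362

Expected survivors = N0 · l_2 = 1500 × 0.908 = 1362 → 1362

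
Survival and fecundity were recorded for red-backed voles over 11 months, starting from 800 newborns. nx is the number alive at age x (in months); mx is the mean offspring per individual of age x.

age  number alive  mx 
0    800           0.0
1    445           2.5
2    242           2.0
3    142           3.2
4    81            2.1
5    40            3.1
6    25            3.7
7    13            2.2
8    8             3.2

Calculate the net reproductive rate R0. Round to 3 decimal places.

lx = nx/n0 = nx/800: 1, 0.55625, 0.3025, 0.1775, 0.10125, 0.05, 0.03125, 0.01625, 0.01
lx·mx by age: 0, 1.390625, 0.605, 0.568, 0.212625, 0.155, 0.115625, 0.03575, 0.032
R0 = Σ lx·mx = 3.114625 → 3.115

3.115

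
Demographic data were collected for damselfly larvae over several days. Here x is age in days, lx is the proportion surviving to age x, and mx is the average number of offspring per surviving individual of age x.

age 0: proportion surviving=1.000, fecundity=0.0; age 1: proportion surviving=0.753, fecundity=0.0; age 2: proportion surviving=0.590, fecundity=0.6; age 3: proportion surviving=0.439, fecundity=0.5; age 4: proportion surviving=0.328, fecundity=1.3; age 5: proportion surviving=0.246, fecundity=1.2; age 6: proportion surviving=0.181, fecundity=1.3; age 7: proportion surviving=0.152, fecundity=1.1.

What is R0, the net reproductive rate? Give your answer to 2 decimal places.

1.70

lx·mx by age: 0, 0, 0.354, 0.2195, 0.4264, 0.2952, 0.2353, 0.1672
R0 = Σ lx·mx = 1.6976 → 1.70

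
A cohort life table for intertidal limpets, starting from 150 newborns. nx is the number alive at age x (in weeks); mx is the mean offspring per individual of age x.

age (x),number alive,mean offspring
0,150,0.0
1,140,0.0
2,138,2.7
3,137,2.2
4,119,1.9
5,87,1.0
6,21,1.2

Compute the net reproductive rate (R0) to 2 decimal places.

lx = nx/n0 = nx/150: 1, 0.93333…, 0.92, 0.91333…, 0.79333…, 0.58, 0.14
lx·mx by age: 0, 0, 2.484, 2.009333…, 1.507333…, 0.58, 0.168
R0 = Σ lx·mx = 6.748667… → 6.75

6.75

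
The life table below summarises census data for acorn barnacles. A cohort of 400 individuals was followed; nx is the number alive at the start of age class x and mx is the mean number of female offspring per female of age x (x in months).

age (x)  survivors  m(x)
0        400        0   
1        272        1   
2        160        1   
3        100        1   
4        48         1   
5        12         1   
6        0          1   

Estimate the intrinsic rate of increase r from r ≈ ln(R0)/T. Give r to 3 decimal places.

0.203

lx = nx/n0 = nx/400: 1, 0.68, 0.4, 0.25, 0.12, 0.03, 0
R0 = Σ lx·mx = 0 + 0.68 + 0.4 + 0.25 + 0.12 + 0.03 + 0 = 1.48
Σ x·lx·mx = 2.86; T = 2.86/1.48 = 1.93243…
r ≈ ln(R0)/T = ln(1.48)/1.93243… = 0.20287… → 0.203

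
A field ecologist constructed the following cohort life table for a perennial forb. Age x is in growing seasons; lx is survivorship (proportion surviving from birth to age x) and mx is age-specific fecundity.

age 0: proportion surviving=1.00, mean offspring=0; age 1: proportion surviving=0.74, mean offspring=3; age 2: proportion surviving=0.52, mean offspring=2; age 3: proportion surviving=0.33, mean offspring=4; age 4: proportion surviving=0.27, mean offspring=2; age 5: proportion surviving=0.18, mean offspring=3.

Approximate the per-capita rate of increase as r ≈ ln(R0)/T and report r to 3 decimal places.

0.748

R0 = Σ lx·mx = 0 + 2.22 + 1.04 + 1.32 + 0.54 + 0.54 = 5.66
Σ x·lx·mx = 13.12; T = 13.12/5.66 = 2.31802…
r ≈ ln(R0)/T = ln(5.66)/2.31802… = 0.7478… → 0.748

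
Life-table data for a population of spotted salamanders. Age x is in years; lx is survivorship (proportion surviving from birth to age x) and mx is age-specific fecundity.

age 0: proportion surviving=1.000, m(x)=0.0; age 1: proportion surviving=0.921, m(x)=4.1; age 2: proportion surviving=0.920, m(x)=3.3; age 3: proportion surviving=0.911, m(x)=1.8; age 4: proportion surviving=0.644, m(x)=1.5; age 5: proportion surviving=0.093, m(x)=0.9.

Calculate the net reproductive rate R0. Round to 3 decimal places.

lx·mx by age: 0, 3.7761, 3.036, 1.6398, 0.966, 0.0837
R0 = Σ lx·mx = 9.5016 → 9.502

9.502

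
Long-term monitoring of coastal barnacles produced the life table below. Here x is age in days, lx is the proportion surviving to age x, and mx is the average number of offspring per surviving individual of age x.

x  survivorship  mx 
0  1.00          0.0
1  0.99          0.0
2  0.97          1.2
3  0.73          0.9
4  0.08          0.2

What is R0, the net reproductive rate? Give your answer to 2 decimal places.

1.84

lx·mx by age: 0, 0, 1.164, 0.657, 0.016
R0 = Σ lx·mx = 1.837 → 1.84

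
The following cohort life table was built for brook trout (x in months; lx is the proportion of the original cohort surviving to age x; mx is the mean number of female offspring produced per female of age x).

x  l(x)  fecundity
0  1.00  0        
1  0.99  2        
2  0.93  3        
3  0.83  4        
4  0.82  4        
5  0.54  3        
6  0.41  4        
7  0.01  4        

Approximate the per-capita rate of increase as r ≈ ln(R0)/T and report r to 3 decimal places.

R0 = Σ lx·mx = 0 + 1.98 + 2.79 + 3.32 + 3.28 + 1.62 + 1.64 + 0.04 = 14.67
Σ x·lx·mx = 48.86; T = 48.86/14.67 = 3.33061…
r ≈ ln(R0)/T = ln(14.67)/3.33061… = 0.8064… → 0.806

0.806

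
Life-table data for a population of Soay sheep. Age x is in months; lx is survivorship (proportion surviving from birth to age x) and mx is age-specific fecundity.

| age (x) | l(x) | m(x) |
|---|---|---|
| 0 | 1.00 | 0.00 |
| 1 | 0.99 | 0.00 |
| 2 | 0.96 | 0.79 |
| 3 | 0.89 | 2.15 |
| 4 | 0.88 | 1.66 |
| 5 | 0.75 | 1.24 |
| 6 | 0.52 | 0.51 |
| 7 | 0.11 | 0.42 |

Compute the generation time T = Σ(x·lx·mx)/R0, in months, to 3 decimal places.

lx·mx: 0, 0, 0.7584, 1.9135, 1.4608, 0.93, 0.2652, 0.0462 → R0 = 5.3741
x·lx·mx: 0, 0, 1.5168, 5.7405, 5.8432, 4.65, 1.5912, 0.3234 → Σ = 19.6651
T = 19.6651 / 5.3741 = 3.659236… → 3.659

3.659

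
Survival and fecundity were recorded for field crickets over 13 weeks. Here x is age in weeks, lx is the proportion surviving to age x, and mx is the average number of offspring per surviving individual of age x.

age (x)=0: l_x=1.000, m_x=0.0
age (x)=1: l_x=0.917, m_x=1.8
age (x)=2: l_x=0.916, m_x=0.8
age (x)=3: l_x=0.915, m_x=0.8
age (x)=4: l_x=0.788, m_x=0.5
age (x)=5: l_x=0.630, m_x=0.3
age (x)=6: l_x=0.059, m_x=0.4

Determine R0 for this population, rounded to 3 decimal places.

lx·mx by age: 0, 1.6506, 0.7328, 0.732, 0.394, 0.189, 0.0236
R0 = Σ lx·mx = 3.722 → 3.722

3.722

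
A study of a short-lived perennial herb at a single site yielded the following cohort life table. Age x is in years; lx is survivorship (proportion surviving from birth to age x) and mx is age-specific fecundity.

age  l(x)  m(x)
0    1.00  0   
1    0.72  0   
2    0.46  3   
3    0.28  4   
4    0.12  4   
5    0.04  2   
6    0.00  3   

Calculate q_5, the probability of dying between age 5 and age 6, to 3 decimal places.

1.000

q_5 = (l_5 − l_6) / l_5 = (0.04 − 0) / 0.04
     = 0.04 / 0.04 = 1 → 1.000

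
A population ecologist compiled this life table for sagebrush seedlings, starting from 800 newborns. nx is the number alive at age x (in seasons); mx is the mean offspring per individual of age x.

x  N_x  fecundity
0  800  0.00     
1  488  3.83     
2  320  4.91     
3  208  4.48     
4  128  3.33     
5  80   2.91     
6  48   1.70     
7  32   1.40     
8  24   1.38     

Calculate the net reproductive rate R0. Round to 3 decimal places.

6.488

lx = nx/n0 = nx/800: 1, 0.61, 0.4, 0.26, 0.16, 0.1, 0.06, 0.04, 0.03
lx·mx by age: 0, 2.3363, 1.964, 1.1648, 0.5328, 0.291, 0.102, 0.056, 0.0414
R0 = Σ lx·mx = 6.4883 → 6.488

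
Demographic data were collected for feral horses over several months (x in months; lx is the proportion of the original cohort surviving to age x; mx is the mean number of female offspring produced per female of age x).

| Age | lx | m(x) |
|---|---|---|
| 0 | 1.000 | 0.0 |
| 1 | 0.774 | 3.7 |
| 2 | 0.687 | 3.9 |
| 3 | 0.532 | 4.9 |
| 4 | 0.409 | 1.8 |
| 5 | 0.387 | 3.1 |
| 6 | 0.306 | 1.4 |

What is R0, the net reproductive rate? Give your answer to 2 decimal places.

lx·mx by age: 0, 2.8638, 2.6793, 2.6068, 0.7362, 1.1997, 0.4284
R0 = Σ lx·mx = 10.5142 → 10.51

10.51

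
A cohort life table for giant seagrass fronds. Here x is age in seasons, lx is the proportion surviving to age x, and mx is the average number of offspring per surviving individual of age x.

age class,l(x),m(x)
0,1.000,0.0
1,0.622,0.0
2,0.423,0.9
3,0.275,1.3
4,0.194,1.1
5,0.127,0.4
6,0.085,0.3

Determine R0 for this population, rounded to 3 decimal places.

1.028

lx·mx by age: 0, 0, 0.3807, 0.3575, 0.2134, 0.0508, 0.0255
R0 = Σ lx·mx = 1.0279 → 1.028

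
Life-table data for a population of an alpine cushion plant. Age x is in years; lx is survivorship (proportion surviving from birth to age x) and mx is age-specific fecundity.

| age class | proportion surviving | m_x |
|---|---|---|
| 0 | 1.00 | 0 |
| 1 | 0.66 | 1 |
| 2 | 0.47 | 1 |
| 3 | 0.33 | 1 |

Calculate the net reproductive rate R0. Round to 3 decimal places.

lx·mx by age: 0, 0.66, 0.47, 0.33
R0 = Σ lx·mx = 1.46 → 1.460

1.460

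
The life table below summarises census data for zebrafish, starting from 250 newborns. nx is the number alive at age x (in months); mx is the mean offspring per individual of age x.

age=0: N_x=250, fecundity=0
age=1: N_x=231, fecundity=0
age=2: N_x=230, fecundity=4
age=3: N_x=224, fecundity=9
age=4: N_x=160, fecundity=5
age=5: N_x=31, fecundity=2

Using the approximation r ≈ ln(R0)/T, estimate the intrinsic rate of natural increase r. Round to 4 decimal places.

0.9066

lx = nx/n0 = nx/250: 1, 0.924, 0.92, 0.896, 0.64, 0.124
R0 = Σ lx·mx = 0 + 0 + 3.68 + 8.064 + 3.2 + 0.248 = 15.192
Σ x·lx·mx = 45.592; T = 45.592/15.192 = 3.00105…
r ≈ ln(R0)/T = ln(15.192)/3.00105… = 0.906605… → 0.9066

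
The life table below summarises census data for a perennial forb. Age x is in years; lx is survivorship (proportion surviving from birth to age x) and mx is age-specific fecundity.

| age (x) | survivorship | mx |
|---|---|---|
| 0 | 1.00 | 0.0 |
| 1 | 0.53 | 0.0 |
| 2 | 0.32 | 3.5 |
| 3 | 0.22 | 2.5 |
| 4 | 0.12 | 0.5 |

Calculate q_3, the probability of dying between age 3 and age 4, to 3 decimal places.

0.455

q_3 = (l_3 − l_4) / l_3 = (0.22 − 0.12) / 0.22
     = 0.1 / 0.22 = 0.454545… → 0.455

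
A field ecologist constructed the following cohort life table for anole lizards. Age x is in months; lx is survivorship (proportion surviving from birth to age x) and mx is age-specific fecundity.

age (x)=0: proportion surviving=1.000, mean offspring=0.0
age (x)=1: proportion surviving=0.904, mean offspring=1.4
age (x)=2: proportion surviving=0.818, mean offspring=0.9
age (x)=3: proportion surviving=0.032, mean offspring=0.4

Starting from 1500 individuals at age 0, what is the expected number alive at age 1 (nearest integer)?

Expected survivors = N0 · l_1 = 1500 × 0.904 = 1356 → 1356

1356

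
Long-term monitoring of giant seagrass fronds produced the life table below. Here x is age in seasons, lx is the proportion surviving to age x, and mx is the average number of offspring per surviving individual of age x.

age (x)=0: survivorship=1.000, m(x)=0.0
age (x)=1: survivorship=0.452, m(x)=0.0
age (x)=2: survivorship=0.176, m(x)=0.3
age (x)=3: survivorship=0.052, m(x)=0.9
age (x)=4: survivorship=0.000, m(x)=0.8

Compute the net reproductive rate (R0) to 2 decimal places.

lx·mx by age: 0, 0, 0.0528, 0.0468, 0
R0 = Σ lx·mx = 0.0996 → 0.10

0.10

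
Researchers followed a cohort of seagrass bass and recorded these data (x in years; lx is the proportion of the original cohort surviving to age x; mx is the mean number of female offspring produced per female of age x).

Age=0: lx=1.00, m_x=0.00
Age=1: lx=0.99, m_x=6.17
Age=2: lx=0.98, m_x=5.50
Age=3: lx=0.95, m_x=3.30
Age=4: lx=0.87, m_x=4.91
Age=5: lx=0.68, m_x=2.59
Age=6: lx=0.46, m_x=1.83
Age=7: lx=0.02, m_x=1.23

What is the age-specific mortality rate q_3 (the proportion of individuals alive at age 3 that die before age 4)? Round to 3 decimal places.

0.084

q_3 = (l_3 − l_4) / l_3 = (0.95 − 0.87) / 0.95
     = 0.08 / 0.95 = 0.084211… → 0.084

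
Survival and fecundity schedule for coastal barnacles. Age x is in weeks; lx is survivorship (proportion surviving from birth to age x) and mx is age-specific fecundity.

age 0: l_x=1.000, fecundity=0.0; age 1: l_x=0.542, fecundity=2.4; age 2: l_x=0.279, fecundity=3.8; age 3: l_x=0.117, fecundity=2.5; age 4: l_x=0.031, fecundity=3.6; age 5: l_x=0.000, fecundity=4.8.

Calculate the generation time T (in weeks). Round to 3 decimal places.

1.716

lx·mx: 0, 1.3008, 1.0602, 0.2925, 0.1116, 0 → R0 = 2.7651
x·lx·mx: 0, 1.3008, 2.1204, 0.8775, 0.4464, 0 → Σ = 4.7451
T = 4.7451 / 2.7651 = 1.716068… → 1.716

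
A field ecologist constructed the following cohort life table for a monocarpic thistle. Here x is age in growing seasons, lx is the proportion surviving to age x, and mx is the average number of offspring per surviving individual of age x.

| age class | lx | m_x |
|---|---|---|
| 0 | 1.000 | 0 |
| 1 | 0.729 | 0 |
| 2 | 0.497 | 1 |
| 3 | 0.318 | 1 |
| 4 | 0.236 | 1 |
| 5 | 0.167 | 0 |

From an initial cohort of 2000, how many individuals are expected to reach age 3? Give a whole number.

Expected survivors = N0 · l_3 = 2000 × 0.318 = 636 → 636

636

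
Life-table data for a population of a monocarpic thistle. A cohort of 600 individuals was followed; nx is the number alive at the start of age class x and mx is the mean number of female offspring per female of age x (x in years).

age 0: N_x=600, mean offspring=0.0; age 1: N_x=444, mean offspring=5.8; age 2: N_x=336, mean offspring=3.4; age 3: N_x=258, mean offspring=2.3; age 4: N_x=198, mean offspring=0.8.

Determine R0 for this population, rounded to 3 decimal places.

lx = nx/n0 = nx/600: 1, 0.74, 0.56, 0.43, 0.33
lx·mx by age: 0, 4.292, 1.904, 0.989, 0.264
R0 = Σ lx·mx = 7.449 → 7.449

7.449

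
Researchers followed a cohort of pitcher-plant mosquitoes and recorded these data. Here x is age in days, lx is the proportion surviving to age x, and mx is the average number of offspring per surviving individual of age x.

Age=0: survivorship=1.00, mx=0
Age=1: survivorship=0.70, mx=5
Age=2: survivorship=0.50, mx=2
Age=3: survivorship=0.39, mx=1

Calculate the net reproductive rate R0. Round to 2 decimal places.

4.89

lx·mx by age: 0, 3.5, 1, 0.39
R0 = Σ lx·mx = 4.89 → 4.89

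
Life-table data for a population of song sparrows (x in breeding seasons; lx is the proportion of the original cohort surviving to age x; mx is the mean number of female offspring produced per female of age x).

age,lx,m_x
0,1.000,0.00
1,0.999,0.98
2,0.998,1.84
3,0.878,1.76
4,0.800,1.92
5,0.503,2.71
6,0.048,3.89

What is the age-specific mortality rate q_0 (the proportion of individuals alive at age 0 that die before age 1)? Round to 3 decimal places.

q_0 = (l_0 − l_1) / l_0 = (1 − 0.999) / 1
     = 0.001 / 1 = 0.001 → 0.001

0.001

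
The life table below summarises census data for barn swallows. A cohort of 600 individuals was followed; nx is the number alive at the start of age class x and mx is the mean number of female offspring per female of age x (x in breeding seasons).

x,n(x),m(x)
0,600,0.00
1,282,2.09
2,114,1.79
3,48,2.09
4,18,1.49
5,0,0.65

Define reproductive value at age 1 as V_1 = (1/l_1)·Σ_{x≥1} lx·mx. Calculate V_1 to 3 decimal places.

lx = nx/n0 = nx/600: 1, 0.47, 0.19, 0.08, 0.03, 0
lx·mx for x ≥ 1: 0.9823, 0.3401, 0.1672, 0.0447, 0 → sum = 1.5343
V_1 = 1.5343 / l_1 = 1.5343 / 0.47 = 3.264468… → 3.264

3.264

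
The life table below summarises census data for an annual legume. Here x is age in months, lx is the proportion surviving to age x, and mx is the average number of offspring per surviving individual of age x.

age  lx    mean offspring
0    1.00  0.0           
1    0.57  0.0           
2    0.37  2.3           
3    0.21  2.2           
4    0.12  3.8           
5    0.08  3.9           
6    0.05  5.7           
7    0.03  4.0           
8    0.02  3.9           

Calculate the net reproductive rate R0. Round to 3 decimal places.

2.564

lx·mx by age: 0, 0, 0.851, 0.462, 0.456, 0.312, 0.285, 0.12, 0.078
R0 = Σ lx·mx = 2.564 → 2.564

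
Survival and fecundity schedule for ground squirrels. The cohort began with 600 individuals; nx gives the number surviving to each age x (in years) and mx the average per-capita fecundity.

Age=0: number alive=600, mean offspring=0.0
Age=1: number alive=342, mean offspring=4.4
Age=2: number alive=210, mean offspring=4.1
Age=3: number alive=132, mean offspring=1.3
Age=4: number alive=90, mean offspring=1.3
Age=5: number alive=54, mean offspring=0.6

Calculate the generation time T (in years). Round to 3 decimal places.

lx = nx/n0 = nx/600: 1, 0.57, 0.35, 0.22, 0.15, 0.09
lx·mx: 0, 2.508, 1.435, 0.286, 0.195, 0.054 → R0 = 4.478
x·lx·mx: 0, 2.508, 2.87, 0.858, 0.78, 0.27 → Σ = 7.286
T = 7.286 / 4.478 = 1.627066… → 1.627

1.627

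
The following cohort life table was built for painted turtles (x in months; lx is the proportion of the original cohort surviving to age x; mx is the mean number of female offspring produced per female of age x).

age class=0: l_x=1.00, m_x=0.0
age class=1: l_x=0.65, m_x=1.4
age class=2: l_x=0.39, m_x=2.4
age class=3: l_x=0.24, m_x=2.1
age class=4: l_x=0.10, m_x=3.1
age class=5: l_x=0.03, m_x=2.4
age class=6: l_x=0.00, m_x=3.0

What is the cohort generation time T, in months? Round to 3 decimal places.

2.157

lx·mx: 0, 0.91, 0.936, 0.504, 0.31, 0.072, 0 → R0 = 2.732
x·lx·mx: 0, 0.91, 1.872, 1.512, 1.24, 0.36, 0 → Σ = 5.894
T = 5.894 / 2.732 = 2.157394… → 2.157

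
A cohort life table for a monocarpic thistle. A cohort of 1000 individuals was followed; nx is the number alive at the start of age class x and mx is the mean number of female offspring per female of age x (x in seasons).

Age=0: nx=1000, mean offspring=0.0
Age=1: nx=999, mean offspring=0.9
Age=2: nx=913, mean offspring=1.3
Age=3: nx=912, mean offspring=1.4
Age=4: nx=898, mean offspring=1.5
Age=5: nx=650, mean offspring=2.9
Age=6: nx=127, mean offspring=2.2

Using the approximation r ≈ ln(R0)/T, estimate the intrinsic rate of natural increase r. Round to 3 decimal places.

lx = nx/n0 = nx/1000: 1, 0.999, 0.913, 0.912, 0.898, 0.65, 0.127
R0 = Σ lx·mx = 0 + 0.8991 + 1.1869 + 1.2768 + 1.347 + 1.885 + 0.2794 = 6.8742
Σ x·lx·mx = 23.5927; T = 23.5927/6.8742 = 3.43206…
r ≈ ln(R0)/T = ln(6.8742)/3.43206… = 0.5617… → 0.562

0.562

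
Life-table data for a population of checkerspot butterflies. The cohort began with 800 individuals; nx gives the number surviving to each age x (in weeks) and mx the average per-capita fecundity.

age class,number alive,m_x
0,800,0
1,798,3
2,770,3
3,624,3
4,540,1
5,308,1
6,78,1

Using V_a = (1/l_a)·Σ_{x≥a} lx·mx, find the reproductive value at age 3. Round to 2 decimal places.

4.48

lx = nx/n0 = nx/800: 1, 0.9975, 0.9625, 0.78, 0.675, 0.385, 0.0975
lx·mx for x ≥ 3: 2.34, 0.675, 0.385, 0.0975 → sum = 3.4975
V_3 = 3.4975 / l_3 = 3.4975 / 0.78 = 4.483974… → 4.48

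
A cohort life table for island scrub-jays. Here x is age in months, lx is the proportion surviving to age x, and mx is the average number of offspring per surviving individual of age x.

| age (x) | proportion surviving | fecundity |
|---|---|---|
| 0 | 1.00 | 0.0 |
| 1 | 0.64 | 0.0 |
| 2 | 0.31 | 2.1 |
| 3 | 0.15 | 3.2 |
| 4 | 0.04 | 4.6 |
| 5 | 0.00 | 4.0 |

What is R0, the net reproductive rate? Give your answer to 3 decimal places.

1.315

lx·mx by age: 0, 0, 0.651, 0.48, 0.184, 0
R0 = Σ lx·mx = 1.315 → 1.315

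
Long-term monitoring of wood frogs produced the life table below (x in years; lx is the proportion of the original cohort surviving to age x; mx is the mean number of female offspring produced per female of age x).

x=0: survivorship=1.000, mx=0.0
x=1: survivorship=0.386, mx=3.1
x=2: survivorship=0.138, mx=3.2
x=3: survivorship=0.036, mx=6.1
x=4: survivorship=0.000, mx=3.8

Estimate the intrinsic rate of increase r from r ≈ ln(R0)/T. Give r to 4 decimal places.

0.4202

R0 = Σ lx·mx = 0 + 1.1966 + 0.4416 + 0.2196 + 0 = 1.8578
Σ x·lx·mx = 2.7386; T = 2.7386/1.8578 = 1.47411…
r ≈ ln(R0)/T = ln(1.8578)/1.47411… = 0.420181… → 0.4202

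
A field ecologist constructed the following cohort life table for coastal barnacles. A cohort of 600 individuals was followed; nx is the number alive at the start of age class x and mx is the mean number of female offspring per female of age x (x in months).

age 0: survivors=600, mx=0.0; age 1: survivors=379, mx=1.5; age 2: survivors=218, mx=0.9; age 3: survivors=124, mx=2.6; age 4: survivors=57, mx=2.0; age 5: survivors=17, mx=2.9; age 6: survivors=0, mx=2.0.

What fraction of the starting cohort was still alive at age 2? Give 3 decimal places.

0.363

l_2 = n_2/n_0 = 218/600 = 0.363333… → 0.363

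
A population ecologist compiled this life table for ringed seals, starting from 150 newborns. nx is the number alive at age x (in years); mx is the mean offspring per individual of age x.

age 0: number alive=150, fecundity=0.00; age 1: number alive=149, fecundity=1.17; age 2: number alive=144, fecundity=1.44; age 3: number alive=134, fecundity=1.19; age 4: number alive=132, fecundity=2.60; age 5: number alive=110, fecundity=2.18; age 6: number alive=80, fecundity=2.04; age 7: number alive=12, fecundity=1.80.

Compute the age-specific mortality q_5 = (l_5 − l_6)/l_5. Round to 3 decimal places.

0.273

lx = nx/n0 = nx/150: 1, 0.99333…, 0.96, 0.89333…, 0.88, 0.73333…, 0.53333…, 0.08
q_5 = (l_5 − l_6) / l_5 = (0.733333… − 0.533333…) / 0.733333…
     = 0.2… / 0.733333… = 0.272727… → 0.273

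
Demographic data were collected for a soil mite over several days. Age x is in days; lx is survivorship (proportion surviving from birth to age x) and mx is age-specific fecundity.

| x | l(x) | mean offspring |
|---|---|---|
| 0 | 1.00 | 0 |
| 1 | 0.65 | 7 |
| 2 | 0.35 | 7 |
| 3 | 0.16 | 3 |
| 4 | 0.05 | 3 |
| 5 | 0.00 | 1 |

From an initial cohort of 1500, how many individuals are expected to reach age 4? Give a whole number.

75

Expected survivors = N0 · l_4 = 1500 × 0.05 = 75 → 75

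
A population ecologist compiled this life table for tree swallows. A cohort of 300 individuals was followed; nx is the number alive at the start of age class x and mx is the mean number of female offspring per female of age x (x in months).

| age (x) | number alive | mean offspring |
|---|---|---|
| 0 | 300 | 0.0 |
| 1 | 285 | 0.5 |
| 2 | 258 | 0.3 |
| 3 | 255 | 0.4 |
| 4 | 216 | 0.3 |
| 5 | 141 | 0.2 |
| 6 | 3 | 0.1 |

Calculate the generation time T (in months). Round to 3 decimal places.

2.421

lx = nx/n0 = nx/300: 1, 0.95, 0.86, 0.85, 0.72, 0.47, 0.01
lx·mx: 0, 0.475, 0.258, 0.34, 0.216, 0.094, 0.001 → R0 = 1.384
x·lx·mx: 0, 0.475, 0.516, 1.02, 0.864, 0.47, 0.006 → Σ = 3.351
T = 3.351 / 1.384 = 2.421243… → 2.421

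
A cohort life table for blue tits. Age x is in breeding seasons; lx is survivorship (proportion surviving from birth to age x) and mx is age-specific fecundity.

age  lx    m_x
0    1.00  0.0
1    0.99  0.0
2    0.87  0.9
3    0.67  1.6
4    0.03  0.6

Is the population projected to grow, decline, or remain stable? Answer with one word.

growing

R0 = Σ lx·mx = 0 + 0 + 0.783 + 1.072 + 0.018 = 1.873
R0 > 1, so the population is growing.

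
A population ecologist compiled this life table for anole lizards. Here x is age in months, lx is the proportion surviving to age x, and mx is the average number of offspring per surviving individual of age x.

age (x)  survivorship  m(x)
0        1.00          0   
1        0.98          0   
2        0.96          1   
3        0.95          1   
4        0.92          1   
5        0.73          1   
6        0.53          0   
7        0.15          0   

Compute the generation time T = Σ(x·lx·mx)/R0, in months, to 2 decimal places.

3.40

lx·mx: 0, 0, 0.96, 0.95, 0.92, 0.73, 0, 0 → R0 = 3.56
x·lx·mx: 0, 0, 1.92, 2.85, 3.68, 3.65, 0, 0 → Σ = 12.1
T = 12.1 / 3.56 = 3.398876… → 3.40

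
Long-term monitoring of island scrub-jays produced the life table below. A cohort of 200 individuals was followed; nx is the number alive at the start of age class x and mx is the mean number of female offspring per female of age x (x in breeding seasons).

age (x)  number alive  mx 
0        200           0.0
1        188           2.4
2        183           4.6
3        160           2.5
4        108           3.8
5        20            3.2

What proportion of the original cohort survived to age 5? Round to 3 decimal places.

l_5 = n_5/n_0 = 20/200 = 0.1 → 0.100

0.100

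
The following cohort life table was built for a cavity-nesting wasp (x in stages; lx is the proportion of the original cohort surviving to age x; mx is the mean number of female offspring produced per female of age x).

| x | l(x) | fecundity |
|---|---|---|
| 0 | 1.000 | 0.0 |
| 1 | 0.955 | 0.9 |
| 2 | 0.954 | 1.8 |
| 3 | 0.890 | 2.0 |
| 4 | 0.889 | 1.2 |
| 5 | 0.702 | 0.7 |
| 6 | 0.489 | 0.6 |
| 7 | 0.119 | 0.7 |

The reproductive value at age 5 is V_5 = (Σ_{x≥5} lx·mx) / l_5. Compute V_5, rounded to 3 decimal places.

lx·mx for x ≥ 5: 0.4914, 0.2934, 0.0833 → sum = 0.8681
V_5 = 0.8681 / l_5 = 0.8681 / 0.702 = 1.23661… → 1.237

1.237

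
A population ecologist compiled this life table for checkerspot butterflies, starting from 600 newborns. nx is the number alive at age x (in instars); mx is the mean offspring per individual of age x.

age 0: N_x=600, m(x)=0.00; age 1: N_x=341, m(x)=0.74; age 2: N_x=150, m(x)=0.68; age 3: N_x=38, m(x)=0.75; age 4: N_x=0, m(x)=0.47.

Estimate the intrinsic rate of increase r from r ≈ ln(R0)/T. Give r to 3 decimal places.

lx = nx/n0 = nx/600: 1, 0.56833…, 0.25, 0.06333…, 0
R0 = Σ lx·mx = 0 + 0.42057… + 0.17 + 0.0475… + 0 = 0.638067…
Σ x·lx·mx = 0.903067…; T = 0.903067…/0.638067… = 1.41532…
r ≈ ln(R0)/T = ln(0.638067…)/1.41532… = -0.31746… → -0.317

-0.317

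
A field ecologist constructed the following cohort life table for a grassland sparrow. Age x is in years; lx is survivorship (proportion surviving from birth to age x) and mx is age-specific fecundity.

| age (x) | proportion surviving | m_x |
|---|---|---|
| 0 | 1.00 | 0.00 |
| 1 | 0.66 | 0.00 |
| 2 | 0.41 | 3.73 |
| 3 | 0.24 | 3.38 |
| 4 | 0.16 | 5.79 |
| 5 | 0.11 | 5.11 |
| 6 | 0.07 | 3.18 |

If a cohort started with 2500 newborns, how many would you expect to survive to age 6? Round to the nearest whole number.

Expected survivors = N0 · l_6 = 2500 × 0.07 = 175 → 175

175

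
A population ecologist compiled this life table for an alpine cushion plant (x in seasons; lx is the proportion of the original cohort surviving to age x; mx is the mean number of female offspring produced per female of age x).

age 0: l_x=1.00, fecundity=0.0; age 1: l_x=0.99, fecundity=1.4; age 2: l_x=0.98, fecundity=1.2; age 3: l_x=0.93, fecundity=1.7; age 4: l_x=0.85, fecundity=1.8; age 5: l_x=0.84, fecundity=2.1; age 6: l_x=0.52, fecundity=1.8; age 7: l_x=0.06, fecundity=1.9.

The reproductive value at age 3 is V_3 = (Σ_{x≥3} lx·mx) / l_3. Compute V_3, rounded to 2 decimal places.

lx·mx for x ≥ 3: 1.581, 1.53, 1.764, 0.936, 0.114 → sum = 5.925
V_3 = 5.925 / l_3 = 5.925 / 0.93 = 6.370968… → 6.37

6.37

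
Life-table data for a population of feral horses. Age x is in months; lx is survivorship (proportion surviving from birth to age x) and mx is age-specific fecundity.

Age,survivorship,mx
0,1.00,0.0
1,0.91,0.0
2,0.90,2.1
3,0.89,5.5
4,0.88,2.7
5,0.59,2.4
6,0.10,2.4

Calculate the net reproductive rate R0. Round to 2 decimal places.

10.82

lx·mx by age: 0, 0, 1.89, 4.895, 2.376, 1.416, 0.24
R0 = Σ lx·mx = 10.817 → 10.82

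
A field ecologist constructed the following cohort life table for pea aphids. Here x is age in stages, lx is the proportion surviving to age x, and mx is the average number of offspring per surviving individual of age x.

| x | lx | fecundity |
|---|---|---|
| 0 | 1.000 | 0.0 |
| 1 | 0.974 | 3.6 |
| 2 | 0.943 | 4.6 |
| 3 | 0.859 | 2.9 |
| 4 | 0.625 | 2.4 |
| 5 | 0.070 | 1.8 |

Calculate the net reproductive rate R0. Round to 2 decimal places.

11.96

lx·mx by age: 0, 3.5064, 4.3378, 2.4911, 1.5, 0.126
R0 = Σ lx·mx = 11.9613 → 11.96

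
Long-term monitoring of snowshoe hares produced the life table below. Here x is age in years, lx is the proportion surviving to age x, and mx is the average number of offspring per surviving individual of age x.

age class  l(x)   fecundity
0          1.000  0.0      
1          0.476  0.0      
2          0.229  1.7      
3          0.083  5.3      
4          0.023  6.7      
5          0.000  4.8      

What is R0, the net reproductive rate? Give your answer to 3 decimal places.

0.983

lx·mx by age: 0, 0, 0.3893, 0.4399, 0.1541, 0
R0 = Σ lx·mx = 0.9833 → 0.983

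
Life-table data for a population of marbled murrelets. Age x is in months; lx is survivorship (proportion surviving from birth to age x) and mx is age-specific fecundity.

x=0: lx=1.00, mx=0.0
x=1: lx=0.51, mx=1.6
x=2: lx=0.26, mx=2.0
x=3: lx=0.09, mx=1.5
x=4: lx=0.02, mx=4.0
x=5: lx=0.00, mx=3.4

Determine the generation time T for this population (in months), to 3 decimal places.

lx·mx: 0, 0.816, 0.52, 0.135, 0.08, 0 → R0 = 1.551
x·lx·mx: 0, 0.816, 1.04, 0.405, 0.32, 0 → Σ = 2.581
T = 2.581 / 1.551 = 1.664088… → 1.664

1.664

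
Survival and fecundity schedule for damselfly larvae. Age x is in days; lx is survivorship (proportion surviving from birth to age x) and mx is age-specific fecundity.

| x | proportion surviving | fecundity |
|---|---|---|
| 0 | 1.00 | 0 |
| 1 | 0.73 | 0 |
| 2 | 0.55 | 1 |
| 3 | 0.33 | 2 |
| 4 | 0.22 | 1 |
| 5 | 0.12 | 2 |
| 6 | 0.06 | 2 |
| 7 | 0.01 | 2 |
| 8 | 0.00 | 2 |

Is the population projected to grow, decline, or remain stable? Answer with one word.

R0 = Σ lx·mx = 0 + 0 + 0.55 + 0.66 + 0.22 + 0.24 + 0.12 + 0.02 + 0 = 1.81
R0 > 1, so the population is growing.

growing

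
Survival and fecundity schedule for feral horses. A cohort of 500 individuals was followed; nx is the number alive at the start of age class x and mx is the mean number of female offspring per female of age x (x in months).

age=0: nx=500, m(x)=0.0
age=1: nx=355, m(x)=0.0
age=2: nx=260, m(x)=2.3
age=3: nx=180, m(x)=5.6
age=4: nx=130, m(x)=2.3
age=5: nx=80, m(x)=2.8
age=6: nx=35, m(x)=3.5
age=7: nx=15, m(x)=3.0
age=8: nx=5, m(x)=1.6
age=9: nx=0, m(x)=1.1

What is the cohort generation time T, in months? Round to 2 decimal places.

3.32

lx = nx/n0 = nx/500: 1, 0.71, 0.52, 0.36, 0.26, 0.16, 0.07, 0.03, 0.01, 0
lx·mx: 0, 0, 1.196, 2.016, 0.598, 0.448, 0.245, 0.09, 0.016, 0 → R0 = 4.609
x·lx·mx: 0, 0, 2.392, 6.048, 2.392, 2.24, 1.47, 0.63, 0.128, 0 → Σ = 15.3
T = 15.3 / 4.609 = 3.319592… → 3.32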